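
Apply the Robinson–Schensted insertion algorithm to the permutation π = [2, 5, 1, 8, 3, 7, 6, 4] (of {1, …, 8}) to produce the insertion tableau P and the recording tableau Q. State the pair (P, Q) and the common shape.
P = [1, 3, 4] / [2, 5, 6] / [7] / [8];  Q = [1, 2, 4] / [3, 5, 6] / [7] / [8];  common shape = (3, 3, 1, 1)

Row-insert the values π_1, π_2, … into P one at a time, bumping the leftmost entry strictly greater than the inserted value down to the next row. The recording tableau Q records, in position (i, j), the step at which that cell was added to P.
  Insert 2 (step 1): P = [2];  Q = [1]
  Insert 5 (step 2): P = [2, 5];  Q = [1, 2]
  Insert 1 (step 3): P = [1, 5] / [2];  Q = [1, 2] / [3]
  Insert 8 (step 4): P = [1, 5, 8] / [2];  Q = [1, 2, 4] / [3]
  Insert 3 (step 5): P = [1, 3, 8] / [2, 5];  Q = [1, 2, 4] / [3, 5]
  Insert 7 (step 6): P = [1, 3, 7] / [2, 5, 8];  Q = [1, 2, 4] / [3, 5, 6]
  Insert 6 (step 7): P = [1, 3, 6] / [2, 5, 7] / [8];  Q = [1, 2, 4] / [3, 5, 6] / [7]
  Insert 4 (step 8): P = [1, 3, 4] / [2, 5, 6] / [7] / [8];  Q = [1, 2, 4] / [3, 5, 6] / [7] / [8]
Final shape: (3, 3, 1, 1).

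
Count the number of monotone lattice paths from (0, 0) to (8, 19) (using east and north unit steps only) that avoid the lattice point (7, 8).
Number of paths = 2142855

Total paths from (0, 0) to (8, 19): C(27, 8) = 2220075. Paths through (7, 8): (paths (0, 0) → (7, 8)) × (paths (7, 8) → (8, 19)) = C(15, 7) · C(12, 1) = 6435 · 12 = 77220. Avoidance count = 2220075 − 77220 = 2142855.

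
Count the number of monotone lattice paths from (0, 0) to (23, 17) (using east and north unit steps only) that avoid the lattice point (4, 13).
Number of paths = 88711303900

Total paths from (0, 0) to (23, 17): C(40, 23) = 88732378800. Paths through (4, 13): (paths (0, 0) → (4, 13)) × (paths (4, 13) → (23, 17)) = C(17, 4) · C(23, 19) = 2380 · 8855 = 21074900. Avoidance count = 88732378800 − 21074900 = 88711303900.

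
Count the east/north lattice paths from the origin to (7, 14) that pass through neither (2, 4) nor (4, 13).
Number of paths = 65015

Inclusion–exclusion. Total paths: C(21, 7) = 116280. Through P₁: C(6, 2)·C(15, 5) = 45045. Through P₂: C(17, 4)·C(4, 3) = 9520. Since P₁ is strictly southwest of P₂, a monotone path through both must visit P₁ then P₂; paths through both = C(6, 2)·C(11, 2)·C(4, 3) = 3300. Avoid both = 116280 − 45045 − 9520 + 3300 = 65015.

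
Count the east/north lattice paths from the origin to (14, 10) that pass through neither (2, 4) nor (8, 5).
Number of paths = 1136712

Inclusion–exclusion. Total paths: C(24, 14) = 1961256. Through P₁: C(6, 2)·C(18, 12) = 278460. Through P₂: C(13, 8)·C(11, 6) = 594594. Since P₁ is strictly southwest of P₂, a monotone path through both must visit P₁ then P₂; paths through both = C(6, 2)·C(7, 6)·C(11, 6) = 48510. Avoid both = 1961256 − 278460 − 594594 + 48510 = 1136712.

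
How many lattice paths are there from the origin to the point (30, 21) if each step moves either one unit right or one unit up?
Number of paths = 114456658306760

A monotone lattice path from (0, 0) to (30, 21) consists of 30 east steps and 21 north steps in some order, so it is determined by which 30 of the 51 steps are east. The count is C(51, 30) = 114456658306760.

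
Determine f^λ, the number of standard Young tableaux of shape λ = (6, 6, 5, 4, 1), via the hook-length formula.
# SYT of shape (6, 6, 5, 4, 1) = 585307008

Hook-length formula: f^λ = n! / Π hook(c), product over all cells c of the Young diagram. For λ = (6, 6, 5, 4, 1), n = 22 boxes. Hook lengths by row (left-to-right, top-to-bottom): [10, 8, 7, 6, 4, 2]; [9, 7, 6, 5, 3, 1]; [7, 5, 4, 3, 1]; [5, 3, 2, 1]; [1]. Product of hooks = 1920360960000. So f^λ = 22! / 1920360960000 = 1124000727777607680000 / 1920360960000 = 585307008.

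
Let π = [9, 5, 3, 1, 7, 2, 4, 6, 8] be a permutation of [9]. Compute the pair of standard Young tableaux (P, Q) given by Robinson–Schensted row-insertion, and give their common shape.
P = [1, 2, 4, 6, 8] / [3, 7] / [5] / [9];  Q = [1, 5, 7, 8, 9] / [2, 6] / [3] / [4];  common shape = (5, 2, 1, 1)

Row-insert the values π_1, π_2, … into P one at a time, bumping the leftmost entry strictly greater than the inserted value down to the next row. The recording tableau Q records, in position (i, j), the step at which that cell was added to P.
  Insert 9 (step 1): P = [9];  Q = [1]
  Insert 5 (step 2): P = [5] / [9];  Q = [1] / [2]
  Insert 3 (step 3): P = [3] / [5] / [9];  Q = [1] / [2] / [3]
  Insert 1 (step 4): P = [1] / [3] / [5] / [9];  Q = [1] / [2] / [3] / [4]
  Insert 7 (step 5): P = [1, 7] / [3] / [5] / [9];  Q = [1, 5] / [2] / [3] / [4]
  Insert 2 (step 6): P = [1, 2] / [3, 7] / [5] / [9];  Q = [1, 5] / [2, 6] / [3] / [4]
  Insert 4 (step 7): P = [1, 2, 4] / [3, 7] / [5] / [9];  Q = [1, 5, 7] / [2, 6] / [3] / [4]
  Insert 6 (step 8): P = [1, 2, 4, 6] / [3, 7] / [5] / [9];  Q = [1, 5, 7, 8] / [2, 6] / [3] / [4]
  Insert 8 (step 9): P = [1, 2, 4, 6, 8] / [3, 7] / [5] / [9];  Q = [1, 5, 7, 8, 9] / [2, 6] / [3] / [4]
Final shape: (5, 2, 1, 1).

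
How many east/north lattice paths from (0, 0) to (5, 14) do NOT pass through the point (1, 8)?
Number of paths = 9738

Total paths from (0, 0) to (5, 14): C(19, 5) = 11628. Paths through (1, 8): (paths (0, 0) → (1, 8)) × (paths (1, 8) → (5, 14)) = C(9, 1) · C(10, 4) = 9 · 210 = 1890. Avoidance count = 11628 − 1890 = 9738.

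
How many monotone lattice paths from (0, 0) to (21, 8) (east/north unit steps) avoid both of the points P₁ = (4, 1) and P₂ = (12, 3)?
Number of paths = 2101165

Inclusion–exclusion. Total paths: C(29, 21) = 4292145. Through P₁: C(5, 4)·C(24, 17) = 1730520. Through P₂: C(15, 12)·C(14, 9) = 910910. Since P₁ is strictly southwest of P₂, a monotone path through both must visit P₁ then P₂; paths through both = C(5, 4)·C(10, 8)·C(14, 9) = 450450. Avoid both = 4292145 − 1730520 − 910910 + 450450 = 2101165.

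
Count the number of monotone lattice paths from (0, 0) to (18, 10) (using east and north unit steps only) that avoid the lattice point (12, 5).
Number of paths = 10264254

Total paths from (0, 0) to (18, 10): C(28, 18) = 13123110. Paths through (12, 5): (paths (0, 0) → (12, 5)) × (paths (12, 5) → (18, 10)) = C(17, 12) · C(11, 6) = 6188 · 462 = 2858856. Avoidance count = 13123110 − 2858856 = 10264254.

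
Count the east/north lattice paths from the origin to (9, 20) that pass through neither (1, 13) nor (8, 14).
Number of paths = 7687309

Inclusion–exclusion. Total paths: C(29, 9) = 10015005. Through P₁: C(14, 1)·C(15, 8) = 90090. Through P₂: C(22, 8)·C(7, 1) = 2238390. Since P₁ is strictly southwest of P₂, a monotone path through both must visit P₁ then P₂; paths through both = C(14, 1)·C(8, 7)·C(7, 1) = 784. Avoid both = 10015005 − 90090 − 2238390 + 784 = 7687309.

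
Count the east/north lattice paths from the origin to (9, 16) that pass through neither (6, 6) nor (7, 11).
Number of paths = 1226831

Inclusion–exclusion. Total paths: C(25, 9) = 2042975. Through P₁: C(12, 6)·C(13, 3) = 264264. Through P₂: C(18, 7)·C(7, 2) = 668304. Since P₁ is strictly southwest of P₂, a monotone path through both must visit P₁ then P₂; paths through both = C(12, 6)·C(6, 1)·C(7, 2) = 116424. Avoid both = 2042975 − 264264 − 668304 + 116424 = 1226831.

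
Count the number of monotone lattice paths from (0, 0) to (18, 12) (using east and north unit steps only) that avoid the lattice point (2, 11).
Number of paths = 86491899

Total paths from (0, 0) to (18, 12): C(30, 18) = 86493225. Paths through (2, 11): (paths (0, 0) → (2, 11)) × (paths (2, 11) → (18, 12)) = C(13, 2) · C(17, 16) = 78 · 17 = 1326. Avoidance count = 86493225 − 1326 = 86491899.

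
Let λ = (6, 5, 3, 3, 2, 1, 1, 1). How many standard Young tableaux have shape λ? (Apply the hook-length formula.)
# SYT of shape (6, 5, 3, 3, 2, 1, 1, 1) = 3683750400

Hook-length formula: f^λ = n! / Π hook(c), product over all cells c of the Young diagram. For λ = (6, 5, 3, 3, 2, 1, 1, 1), n = 22 boxes. Hook lengths by row (left-to-right, top-to-bottom): [13, 9, 7, 4, 3, 1]; [11, 7, 5, 2, 1]; [8, 4, 2]; [7, 3, 1]; [5, 1]; [3]; [2]; [1]. Product of hooks = 305124019200. So f^λ = 22! / 305124019200 = 1124000727777607680000 / 305124019200 = 3683750400.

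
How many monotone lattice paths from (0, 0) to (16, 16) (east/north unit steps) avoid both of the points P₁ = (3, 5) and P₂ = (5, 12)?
Number of paths = 455601546

Inclusion–exclusion. Total paths: C(32, 16) = 601080390. Through P₁: C(8, 3)·C(24, 13) = 139784064. Through P₂: C(17, 5)·C(15, 11) = 8446620. Since P₁ is strictly southwest of P₂, a monotone path through both must visit P₁ then P₂; paths through both = C(8, 3)·C(9, 2)·C(15, 11) = 2751840. Avoid both = 601080390 − 139784064 − 8446620 + 2751840 = 455601546.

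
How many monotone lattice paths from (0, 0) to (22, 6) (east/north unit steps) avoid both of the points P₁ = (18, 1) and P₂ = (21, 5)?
Number of paths = 244116

Inclusion–exclusion. Total paths: C(28, 22) = 376740. Through P₁: C(19, 18)·C(9, 4) = 2394. Through P₂: C(26, 21)·C(2, 1) = 131560. Since P₁ is strictly southwest of P₂, a monotone path through both must visit P₁ then P₂; paths through both = C(19, 18)·C(7, 3)·C(2, 1) = 1330. Avoid both = 376740 − 2394 − 131560 + 1330 = 244116.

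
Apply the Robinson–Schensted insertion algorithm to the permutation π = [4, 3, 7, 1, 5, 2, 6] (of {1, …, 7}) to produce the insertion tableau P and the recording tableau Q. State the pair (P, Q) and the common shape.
P = [1, 2, 6] / [3, 5] / [4, 7];  Q = [1, 3, 7] / [2, 5] / [4, 6];  common shape = (3, 2, 2)

Row-insert the values π_1, π_2, … into P one at a time, bumping the leftmost entry strictly greater than the inserted value down to the next row. The recording tableau Q records, in position (i, j), the step at which that cell was added to P.
  Insert 4 (step 1): P = [4];  Q = [1]
  Insert 3 (step 2): P = [3] / [4];  Q = [1] / [2]
  Insert 7 (step 3): P = [3, 7] / [4];  Q = [1, 3] / [2]
  Insert 1 (step 4): P = [1, 7] / [3] / [4];  Q = [1, 3] / [2] / [4]
  Insert 5 (step 5): P = [1, 5] / [3, 7] / [4];  Q = [1, 3] / [2, 5] / [4]
  Insert 2 (step 6): P = [1, 2] / [3, 5] / [4, 7];  Q = [1, 3] / [2, 5] / [4, 6]
  Insert 6 (step 7): P = [1, 2, 6] / [3, 5] / [4, 7];  Q = [1, 3, 7] / [2, 5] / [4, 6]
Final shape: (3, 2, 2).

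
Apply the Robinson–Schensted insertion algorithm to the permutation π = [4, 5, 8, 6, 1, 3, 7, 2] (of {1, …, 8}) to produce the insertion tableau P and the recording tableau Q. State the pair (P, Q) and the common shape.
P = [1, 2, 6, 7] / [3, 5] / [4] / [8];  Q = [1, 2, 3, 7] / [4, 6] / [5] / [8];  common shape = (4, 2, 1, 1)

Row-insert the values π_1, π_2, … into P one at a time, bumping the leftmost entry strictly greater than the inserted value down to the next row. The recording tableau Q records, in position (i, j), the step at which that cell was added to P.
  Insert 4 (step 1): P = [4];  Q = [1]
  Insert 5 (step 2): P = [4, 5];  Q = [1, 2]
  Insert 8 (step 3): P = [4, 5, 8];  Q = [1, 2, 3]
  Insert 6 (step 4): P = [4, 5, 6] / [8];  Q = [1, 2, 3] / [4]
  Insert 1 (step 5): P = [1, 5, 6] / [4] / [8];  Q = [1, 2, 3] / [4] / [5]
  Insert 3 (step 6): P = [1, 3, 6] / [4, 5] / [8];  Q = [1, 2, 3] / [4, 6] / [5]
  Insert 7 (step 7): P = [1, 3, 6, 7] / [4, 5] / [8];  Q = [1, 2, 3, 7] / [4, 6] / [5]
  Insert 2 (step 8): P = [1, 2, 6, 7] / [3, 5] / [4] / [8];  Q = [1, 2, 3, 7] / [4, 6] / [5] / [8]
Final shape: (4, 2, 1, 1).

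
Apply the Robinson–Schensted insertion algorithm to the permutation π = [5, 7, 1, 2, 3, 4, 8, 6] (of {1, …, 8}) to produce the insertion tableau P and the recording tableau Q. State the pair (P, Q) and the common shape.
P = [1, 2, 3, 4, 6] / [5, 7, 8];  Q = [1, 2, 5, 6, 7] / [3, 4, 8];  common shape = (5, 3)

Row-insert the values π_1, π_2, … into P one at a time, bumping the leftmost entry strictly greater than the inserted value down to the next row. The recording tableau Q records, in position (i, j), the step at which that cell was added to P.
  Insert 5 (step 1): P = [5];  Q = [1]
  Insert 7 (step 2): P = [5, 7];  Q = [1, 2]
  Insert 1 (step 3): P = [1, 7] / [5];  Q = [1, 2] / [3]
  Insert 2 (step 4): P = [1, 2] / [5, 7];  Q = [1, 2] / [3, 4]
  Insert 3 (step 5): P = [1, 2, 3] / [5, 7];  Q = [1, 2, 5] / [3, 4]
  Insert 4 (step 6): P = [1, 2, 3, 4] / [5, 7];  Q = [1, 2, 5, 6] / [3, 4]
  Insert 8 (step 7): P = [1, 2, 3, 4, 8] / [5, 7];  Q = [1, 2, 5, 6, 7] / [3, 4]
  Insert 6 (step 8): P = [1, 2, 3, 4, 6] / [5, 7, 8];  Q = [1, 2, 5, 6, 7] / [3, 4, 8]
Final shape: (5, 3).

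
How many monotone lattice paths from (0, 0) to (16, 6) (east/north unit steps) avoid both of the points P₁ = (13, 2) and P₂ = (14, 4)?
Number of paths = 54468

Inclusion–exclusion. Total paths: C(22, 16) = 74613. Through P₁: C(15, 13)·C(7, 3) = 3675. Through P₂: C(18, 14)·C(4, 2) = 18360. Since P₁ is strictly southwest of P₂, a monotone path through both must visit P₁ then P₂; paths through both = C(15, 13)·C(3, 1)·C(4, 2) = 1890. Avoid both = 74613 − 3675 − 18360 + 1890 = 54468.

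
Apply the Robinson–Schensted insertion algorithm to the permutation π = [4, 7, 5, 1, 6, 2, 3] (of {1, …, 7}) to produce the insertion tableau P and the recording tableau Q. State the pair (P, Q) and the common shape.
P = [1, 2, 3] / [4, 5, 6] / [7];  Q = [1, 2, 5] / [3, 6, 7] / [4];  common shape = (3, 3, 1)

Row-insert the values π_1, π_2, … into P one at a time, bumping the leftmost entry strictly greater than the inserted value down to the next row. The recording tableau Q records, in position (i, j), the step at which that cell was added to P.
  Insert 4 (step 1): P = [4];  Q = [1]
  Insert 7 (step 2): P = [4, 7];  Q = [1, 2]
  Insert 5 (step 3): P = [4, 5] / [7];  Q = [1, 2] / [3]
  Insert 1 (step 4): P = [1, 5] / [4] / [7];  Q = [1, 2] / [3] / [4]
  Insert 6 (step 5): P = [1, 5, 6] / [4] / [7];  Q = [1, 2, 5] / [3] / [4]
  Insert 2 (step 6): P = [1, 2, 6] / [4, 5] / [7];  Q = [1, 2, 5] / [3, 6] / [4]
  Insert 3 (step 7): P = [1, 2, 3] / [4, 5, 6] / [7];  Q = [1, 2, 5] / [3, 6, 7] / [4]
Final shape: (3, 3, 1).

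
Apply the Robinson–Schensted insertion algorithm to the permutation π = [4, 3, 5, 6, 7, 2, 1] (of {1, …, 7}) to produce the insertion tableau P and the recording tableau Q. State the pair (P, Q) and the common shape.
P = [1, 5, 6, 7] / [2] / [3] / [4];  Q = [1, 3, 4, 5] / [2] / [6] / [7];  common shape = (4, 1, 1, 1)

Row-insert the values π_1, π_2, … into P one at a time, bumping the leftmost entry strictly greater than the inserted value down to the next row. The recording tableau Q records, in position (i, j), the step at which that cell was added to P.
  Insert 4 (step 1): P = [4];  Q = [1]
  Insert 3 (step 2): P = [3] / [4];  Q = [1] / [2]
  Insert 5 (step 3): P = [3, 5] / [4];  Q = [1, 3] / [2]
  Insert 6 (step 4): P = [3, 5, 6] / [4];  Q = [1, 3, 4] / [2]
  Insert 7 (step 5): P = [3, 5, 6, 7] / [4];  Q = [1, 3, 4, 5] / [2]
  Insert 2 (step 6): P = [2, 5, 6, 7] / [3] / [4];  Q = [1, 3, 4, 5] / [2] / [6]
  Insert 1 (step 7): P = [1, 5, 6, 7] / [2] / [3] / [4];  Q = [1, 3, 4, 5] / [2] / [6] / [7]
Final shape: (4, 1, 1, 1).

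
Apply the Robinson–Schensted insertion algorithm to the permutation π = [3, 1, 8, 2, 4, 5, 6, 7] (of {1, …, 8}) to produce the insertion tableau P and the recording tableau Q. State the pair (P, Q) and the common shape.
P = [1, 2, 4, 5, 6, 7] / [3, 8];  Q = [1, 3, 5, 6, 7, 8] / [2, 4];  common shape = (6, 2)

Row-insert the values π_1, π_2, … into P one at a time, bumping the leftmost entry strictly greater than the inserted value down to the next row. The recording tableau Q records, in position (i, j), the step at which that cell was added to P.
  Insert 3 (step 1): P = [3];  Q = [1]
  Insert 1 (step 2): P = [1] / [3];  Q = [1] / [2]
  Insert 8 (step 3): P = [1, 8] / [3];  Q = [1, 3] / [2]
  Insert 2 (step 4): P = [1, 2] / [3, 8];  Q = [1, 3] / [2, 4]
  Insert 4 (step 5): P = [1, 2, 4] / [3, 8];  Q = [1, 3, 5] / [2, 4]
  Insert 5 (step 6): P = [1, 2, 4, 5] / [3, 8];  Q = [1, 3, 5, 6] / [2, 4]
  Insert 6 (step 7): P = [1, 2, 4, 5, 6] / [3, 8];  Q = [1, 3, 5, 6, 7] / [2, 4]
  Insert 7 (step 8): P = [1, 2, 4, 5, 6, 7] / [3, 8];  Q = [1, 3, 5, 6, 7, 8] / [2, 4]
Final shape: (6, 2).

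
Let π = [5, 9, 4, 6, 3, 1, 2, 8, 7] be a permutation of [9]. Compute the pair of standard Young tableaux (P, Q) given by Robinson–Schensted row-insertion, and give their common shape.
P = [1, 2, 7] / [3, 6, 8] / [4, 9] / [5];  Q = [1, 2, 8] / [3, 4, 9] / [5, 7] / [6];  common shape = (3, 3, 2, 1)

Row-insert the values π_1, π_2, … into P one at a time, bumping the leftmost entry strictly greater than the inserted value down to the next row. The recording tableau Q records, in position (i, j), the step at which that cell was added to P.
  Insert 5 (step 1): P = [5];  Q = [1]
  Insert 9 (step 2): P = [5, 9];  Q = [1, 2]
  Insert 4 (step 3): P = [4, 9] / [5];  Q = [1, 2] / [3]
  Insert 6 (step 4): P = [4, 6] / [5, 9];  Q = [1, 2] / [3, 4]
  Insert 3 (step 5): P = [3, 6] / [4, 9] / [5];  Q = [1, 2] / [3, 4] / [5]
  Insert 1 (step 6): P = [1, 6] / [3, 9] / [4] / [5];  Q = [1, 2] / [3, 4] / [5] / [6]
  Insert 2 (step 7): P = [1, 2] / [3, 6] / [4, 9] / [5];  Q = [1, 2] / [3, 4] / [5, 7] / [6]
  Insert 8 (step 8): P = [1, 2, 8] / [3, 6] / [4, 9] / [5];  Q = [1, 2, 8] / [3, 4] / [5, 7] / [6]
  Insert 7 (step 9): P = [1, 2, 7] / [3, 6, 8] / [4, 9] / [5];  Q = [1, 2, 8] / [3, 4, 9] / [5, 7] / [6]
Final shape: (3, 3, 2, 1).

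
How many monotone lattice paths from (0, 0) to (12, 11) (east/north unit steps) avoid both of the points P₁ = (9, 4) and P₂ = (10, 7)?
Number of paths = 1017458

Inclusion–exclusion. Total paths: C(23, 12) = 1352078. Through P₁: C(13, 9)·C(10, 3) = 85800. Through P₂: C(17, 10)·C(6, 2) = 291720. Since P₁ is strictly southwest of P₂, a monotone path through both must visit P₁ then P₂; paths through both = C(13, 9)·C(4, 1)·C(6, 2) = 42900. Avoid both = 1352078 − 85800 − 291720 + 42900 = 1017458.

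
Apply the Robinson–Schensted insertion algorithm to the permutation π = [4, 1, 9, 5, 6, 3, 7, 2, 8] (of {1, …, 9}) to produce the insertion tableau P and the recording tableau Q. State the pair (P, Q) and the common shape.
P = [1, 2, 6, 7, 8] / [3, 5] / [4] / [9];  Q = [1, 3, 5, 7, 9] / [2, 4] / [6] / [8];  common shape = (5, 2, 1, 1)

Row-insert the values π_1, π_2, … into P one at a time, bumping the leftmost entry strictly greater than the inserted value down to the next row. The recording tableau Q records, in position (i, j), the step at which that cell was added to P.
  Insert 4 (step 1): P = [4];  Q = [1]
  Insert 1 (step 2): P = [1] / [4];  Q = [1] / [2]
  Insert 9 (step 3): P = [1, 9] / [4];  Q = [1, 3] / [2]
  Insert 5 (step 4): P = [1, 5] / [4, 9];  Q = [1, 3] / [2, 4]
  Insert 6 (step 5): P = [1, 5, 6] / [4, 9];  Q = [1, 3, 5] / [2, 4]
  Insert 3 (step 6): P = [1, 3, 6] / [4, 5] / [9];  Q = [1, 3, 5] / [2, 4] / [6]
  Insert 7 (step 7): P = [1, 3, 6, 7] / [4, 5] / [9];  Q = [1, 3, 5, 7] / [2, 4] / [6]
  Insert 2 (step 8): P = [1, 2, 6, 7] / [3, 5] / [4] / [9];  Q = [1, 3, 5, 7] / [2, 4] / [6] / [8]
  Insert 8 (step 9): P = [1, 2, 6, 7, 8] / [3, 5] / [4] / [9];  Q = [1, 3, 5, 7, 9] / [2, 4] / [6] / [8]
Final shape: (5, 2, 1, 1).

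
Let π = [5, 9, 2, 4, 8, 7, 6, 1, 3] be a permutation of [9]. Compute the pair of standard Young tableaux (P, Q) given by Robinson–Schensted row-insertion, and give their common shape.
P = [1, 3, 6] / [2, 4] / [5, 7] / [8] / [9];  Q = [1, 2, 5] / [3, 4] / [6, 9] / [7] / [8];  common shape = (3, 2, 2, 1, 1)

Row-insert the values π_1, π_2, … into P one at a time, bumping the leftmost entry strictly greater than the inserted value down to the next row. The recording tableau Q records, in position (i, j), the step at which that cell was added to P.
  Insert 5 (step 1): P = [5];  Q = [1]
  Insert 9 (step 2): P = [5, 9];  Q = [1, 2]
  Insert 2 (step 3): P = [2, 9] / [5];  Q = [1, 2] / [3]
  Insert 4 (step 4): P = [2, 4] / [5, 9];  Q = [1, 2] / [3, 4]
  Insert 8 (step 5): P = [2, 4, 8] / [5, 9];  Q = [1, 2, 5] / [3, 4]
  Insert 7 (step 6): P = [2, 4, 7] / [5, 8] / [9];  Q = [1, 2, 5] / [3, 4] / [6]
  Insert 6 (step 7): P = [2, 4, 6] / [5, 7] / [8] / [9];  Q = [1, 2, 5] / [3, 4] / [6] / [7]
  Insert 1 (step 8): P = [1, 4, 6] / [2, 7] / [5] / [8] / [9];  Q = [1, 2, 5] / [3, 4] / [6] / [7] / [8]
  Insert 3 (step 9): P = [1, 3, 6] / [2, 4] / [5, 7] / [8] / [9];  Q = [1, 2, 5] / [3, 4] / [6, 9] / [7] / [8]
Final shape: (3, 2, 2, 1, 1).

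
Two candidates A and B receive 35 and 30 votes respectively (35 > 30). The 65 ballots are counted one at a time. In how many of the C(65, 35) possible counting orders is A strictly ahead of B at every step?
Strict-lead orderings = 231469715790049632

Total orderings of the 65 votes with 35 for A: C(65, 35) = 3009106305270645216. By the Bertrand ballot formula (Cycle Lemma / reflection principle), the number of orderings in which A is strictly ahead of B throughout is (p − q)/(p + q) · C(p + q, p) = (35 − 30)/(35 + 30) · 3009106305270645216 = 231469715790049632.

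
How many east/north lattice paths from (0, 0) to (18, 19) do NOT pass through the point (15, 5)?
Number of paths = 17662089180

Total paths from (0, 0) to (18, 19): C(37, 18) = 17672631900. Paths through (15, 5): (paths (0, 0) → (15, 5)) × (paths (15, 5) → (18, 19)) = C(20, 15) · C(17, 3) = 15504 · 680 = 10542720. Avoidance count = 17672631900 − 10542720 = 17662089180.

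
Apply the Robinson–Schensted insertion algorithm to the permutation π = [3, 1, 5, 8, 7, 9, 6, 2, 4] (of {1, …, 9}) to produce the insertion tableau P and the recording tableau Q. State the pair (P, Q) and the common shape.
P = [1, 2, 4, 9] / [3, 5, 6] / [7] / [8];  Q = [1, 3, 4, 6] / [2, 5, 9] / [7] / [8];  common shape = (4, 3, 1, 1)

Row-insert the values π_1, π_2, … into P one at a time, bumping the leftmost entry strictly greater than the inserted value down to the next row. The recording tableau Q records, in position (i, j), the step at which that cell was added to P.
  Insert 3 (step 1): P = [3];  Q = [1]
  Insert 1 (step 2): P = [1] / [3];  Q = [1] / [2]
  Insert 5 (step 3): P = [1, 5] / [3];  Q = [1, 3] / [2]
  Insert 8 (step 4): P = [1, 5, 8] / [3];  Q = [1, 3, 4] / [2]
  Insert 7 (step 5): P = [1, 5, 7] / [3, 8];  Q = [1, 3, 4] / [2, 5]
  Insert 9 (step 6): P = [1, 5, 7, 9] / [3, 8];  Q = [1, 3, 4, 6] / [2, 5]
  Insert 6 (step 7): P = [1, 5, 6, 9] / [3, 7] / [8];  Q = [1, 3, 4, 6] / [2, 5] / [7]
  Insert 2 (step 8): P = [1, 2, 6, 9] / [3, 5] / [7] / [8];  Q = [1, 3, 4, 6] / [2, 5] / [7] / [8]
  Insert 4 (step 9): P = [1, 2, 4, 9] / [3, 5, 6] / [7] / [8];  Q = [1, 3, 4, 6] / [2, 5, 9] / [7] / [8]
Final shape: (4, 3, 1, 1).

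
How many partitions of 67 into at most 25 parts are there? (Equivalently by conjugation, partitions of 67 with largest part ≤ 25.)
p(67, parts ≤ 25) = 2420831

Use the recurrence p(n, m) = p(n, m−1) + p(n−m, m): either the largest part is < m (count p(n, m−1)) or the largest part is exactly m (remove one copy of m, count p(n−m, m)). With p(0, ·) = 1 this gives p(67, parts ≤ 25) = 2420831. (By conjugating Young diagrams, this also counts partitions of 67 into at most 25 parts.)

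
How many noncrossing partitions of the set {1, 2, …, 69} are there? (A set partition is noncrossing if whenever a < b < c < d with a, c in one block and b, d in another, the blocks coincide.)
C_69 = 337485502510215975556783793455058624700

These noncrossing partitions are counted by the Catalan number C_n = (1/(n + 1)) · C(2n, n). For n = 69: C_69 = (1/70) · C(138, 69) = 23623985175715118288974865541854103729000/70 = 337485502510215975556783793455058624700.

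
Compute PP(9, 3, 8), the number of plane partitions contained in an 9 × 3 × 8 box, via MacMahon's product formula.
PP(9, 3, 8) = 198520691512

Evaluate the triple product over i = 1..9, j = 1..3, k = 1..8. The factors are (2/1) · (3/2) · (4/3) · (5/4) · (6/5) · (7/6) · (8/7) · (9/8) · … (216 factors total). The numerators and denominators telescope so the product is an integer; carrying out the multiplication exactly gives PP(9, 3, 8) = 198520691512.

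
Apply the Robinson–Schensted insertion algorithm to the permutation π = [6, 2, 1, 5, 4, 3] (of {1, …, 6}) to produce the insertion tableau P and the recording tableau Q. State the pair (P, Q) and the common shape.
P = [1, 3] / [2, 4] / [5] / [6];  Q = [1, 4] / [2, 5] / [3] / [6];  common shape = (2, 2, 1, 1)

Row-insert the values π_1, π_2, … into P one at a time, bumping the leftmost entry strictly greater than the inserted value down to the next row. The recording tableau Q records, in position (i, j), the step at which that cell was added to P.
  Insert 6 (step 1): P = [6];  Q = [1]
  Insert 2 (step 2): P = [2] / [6];  Q = [1] / [2]
  Insert 1 (step 3): P = [1] / [2] / [6];  Q = [1] / [2] / [3]
  Insert 5 (step 4): P = [1, 5] / [2] / [6];  Q = [1, 4] / [2] / [3]
  Insert 4 (step 5): P = [1, 4] / [2, 5] / [6];  Q = [1, 4] / [2, 5] / [3]
  Insert 3 (step 6): P = [1, 3] / [2, 4] / [5] / [6];  Q = [1, 4] / [2, 5] / [3] / [6]
Final shape: (2, 2, 1, 1).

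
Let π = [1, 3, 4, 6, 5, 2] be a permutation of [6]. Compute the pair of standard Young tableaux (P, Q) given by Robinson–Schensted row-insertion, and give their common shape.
P = [1, 2, 4, 5] / [3] / [6];  Q = [1, 2, 3, 4] / [5] / [6];  common shape = (4, 1, 1)

Row-insert the values π_1, π_2, … into P one at a time, bumping the leftmost entry strictly greater than the inserted value down to the next row. The recording tableau Q records, in position (i, j), the step at which that cell was added to P.
  Insert 1 (step 1): P = [1];  Q = [1]
  Insert 3 (step 2): P = [1, 3];  Q = [1, 2]
  Insert 4 (step 3): P = [1, 3, 4];  Q = [1, 2, 3]
  Insert 6 (step 4): P = [1, 3, 4, 6];  Q = [1, 2, 3, 4]
  Insert 5 (step 5): P = [1, 3, 4, 5] / [6];  Q = [1, 2, 3, 4] / [5]
  Insert 2 (step 6): P = [1, 2, 4, 5] / [3] / [6];  Q = [1, 2, 3, 4] / [5] / [6]
Final shape: (4, 1, 1).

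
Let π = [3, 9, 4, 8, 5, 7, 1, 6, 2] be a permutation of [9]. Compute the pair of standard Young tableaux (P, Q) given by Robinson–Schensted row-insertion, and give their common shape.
P = [1, 2, 5, 6] / [3, 4] / [7] / [8] / [9];  Q = [1, 2, 4, 6] / [3, 8] / [5] / [7] / [9];  common shape = (4, 2, 1, 1, 1)

Row-insert the values π_1, π_2, … into P one at a time, bumping the leftmost entry strictly greater than the inserted value down to the next row. The recording tableau Q records, in position (i, j), the step at which that cell was added to P.
  Insert 3 (step 1): P = [3];  Q = [1]
  Insert 9 (step 2): P = [3, 9];  Q = [1, 2]
  Insert 4 (step 3): P = [3, 4] / [9];  Q = [1, 2] / [3]
  Insert 8 (step 4): P = [3, 4, 8] / [9];  Q = [1, 2, 4] / [3]
  Insert 5 (step 5): P = [3, 4, 5] / [8] / [9];  Q = [1, 2, 4] / [3] / [5]
  Insert 7 (step 6): P = [3, 4, 5, 7] / [8] / [9];  Q = [1, 2, 4, 6] / [3] / [5]
  Insert 1 (step 7): P = [1, 4, 5, 7] / [3] / [8] / [9];  Q = [1, 2, 4, 6] / [3] / [5] / [7]
  Insert 6 (step 8): P = [1, 4, 5, 6] / [3, 7] / [8] / [9];  Q = [1, 2, 4, 6] / [3, 8] / [5] / [7]
  Insert 2 (step 9): P = [1, 2, 5, 6] / [3, 4] / [7] / [8] / [9];  Q = [1, 2, 4, 6] / [3, 8] / [5] / [7] / [9]
Final shape: (4, 2, 1, 1, 1).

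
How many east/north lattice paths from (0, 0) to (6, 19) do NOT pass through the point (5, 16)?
Number of paths = 95704

Total paths from (0, 0) to (6, 19): C(25, 6) = 177100. Paths through (5, 16): (paths (0, 0) → (5, 16)) × (paths (5, 16) → (6, 19)) = C(21, 5) · C(4, 1) = 20349 · 4 = 81396. Avoidance count = 177100 − 81396 = 95704.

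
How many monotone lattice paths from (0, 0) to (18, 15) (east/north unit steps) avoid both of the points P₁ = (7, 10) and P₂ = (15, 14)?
Number of paths = 680481456

Inclusion–exclusion. Total paths: C(33, 18) = 1037158320. Through P₁: C(17, 7)·C(16, 11) = 84948864. Through P₂: C(29, 15)·C(4, 3) = 310235040. Since P₁ is strictly southwest of P₂, a monotone path through both must visit P₁ then P₂; paths through both = C(17, 7)·C(12, 8)·C(4, 3) = 38507040. Avoid both = 1037158320 − 84948864 − 310235040 + 38507040 = 680481456.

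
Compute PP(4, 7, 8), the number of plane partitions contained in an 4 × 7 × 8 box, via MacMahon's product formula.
PP(4, 7, 8) = 1318349483880

Evaluate the triple product over i = 1..4, j = 1..7, k = 1..8. The factors are (2/1) · (3/2) · (4/3) · (5/4) · (6/5) · (7/6) · (8/7) · (9/8) · … (224 factors total). The numerators and denominators telescope so the product is an integer; carrying out the multiplication exactly gives PP(4, 7, 8) = 1318349483880.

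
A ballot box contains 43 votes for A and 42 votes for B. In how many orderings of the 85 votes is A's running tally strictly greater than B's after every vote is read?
Strict-lead orderings = 39044429911904443959240

Total orderings of the 85 votes with 43 for A: C(85, 43) = 3318776542511877736535400. By the Bertrand ballot formula (Cycle Lemma / reflection principle), the number of orderings in which A is strictly ahead of B throughout is (p − q)/(p + q) · C(p + q, p) = (43 − 42)/(43 + 42) · 3318776542511877736535400 = 39044429911904443959240.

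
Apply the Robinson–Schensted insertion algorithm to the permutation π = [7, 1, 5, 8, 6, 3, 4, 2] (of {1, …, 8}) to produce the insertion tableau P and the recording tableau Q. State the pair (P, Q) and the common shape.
P = [1, 2, 4] / [3, 6] / [5, 8] / [7];  Q = [1, 3, 4] / [2, 5] / [6, 7] / [8];  common shape = (3, 2, 2, 1)

Row-insert the values π_1, π_2, … into P one at a time, bumping the leftmost entry strictly greater than the inserted value down to the next row. The recording tableau Q records, in position (i, j), the step at which that cell was added to P.
  Insert 7 (step 1): P = [7];  Q = [1]
  Insert 1 (step 2): P = [1] / [7];  Q = [1] / [2]
  Insert 5 (step 3): P = [1, 5] / [7];  Q = [1, 3] / [2]
  Insert 8 (step 4): P = [1, 5, 8] / [7];  Q = [1, 3, 4] / [2]
  Insert 6 (step 5): P = [1, 5, 6] / [7, 8];  Q = [1, 3, 4] / [2, 5]
  Insert 3 (step 6): P = [1, 3, 6] / [5, 8] / [7];  Q = [1, 3, 4] / [2, 5] / [6]
  Insert 4 (step 7): P = [1, 3, 4] / [5, 6] / [7, 8];  Q = [1, 3, 4] / [2, 5] / [6, 7]
  Insert 2 (step 8): P = [1, 2, 4] / [3, 6] / [5, 8] / [7];  Q = [1, 3, 4] / [2, 5] / [6, 7] / [8]
Final shape: (3, 2, 2, 1).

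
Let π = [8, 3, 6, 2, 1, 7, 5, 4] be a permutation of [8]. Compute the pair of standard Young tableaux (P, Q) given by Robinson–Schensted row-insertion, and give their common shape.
P = [1, 4, 7] / [2, 5] / [3, 6] / [8];  Q = [1, 3, 6] / [2, 7] / [4, 8] / [5];  common shape = (3, 2, 2, 1)

Row-insert the values π_1, π_2, … into P one at a time, bumping the leftmost entry strictly greater than the inserted value down to the next row. The recording tableau Q records, in position (i, j), the step at which that cell was added to P.
  Insert 8 (step 1): P = [8];  Q = [1]
  Insert 3 (step 2): P = [3] / [8];  Q = [1] / [2]
  Insert 6 (step 3): P = [3, 6] / [8];  Q = [1, 3] / [2]
  Insert 2 (step 4): P = [2, 6] / [3] / [8];  Q = [1, 3] / [2] / [4]
  Insert 1 (step 5): P = [1, 6] / [2] / [3] / [8];  Q = [1, 3] / [2] / [4] / [5]
  Insert 7 (step 6): P = [1, 6, 7] / [2] / [3] / [8];  Q = [1, 3, 6] / [2] / [4] / [5]
  Insert 5 (step 7): P = [1, 5, 7] / [2, 6] / [3] / [8];  Q = [1, 3, 6] / [2, 7] / [4] / [5]
  Insert 4 (step 8): P = [1, 4, 7] / [2, 5] / [3, 6] / [8];  Q = [1, 3, 6] / [2, 7] / [4, 8] / [5]
Final shape: (3, 2, 2, 1).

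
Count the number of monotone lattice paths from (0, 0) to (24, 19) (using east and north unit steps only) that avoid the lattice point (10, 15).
Number of paths = 790470026250

Total paths from (0, 0) to (24, 19): C(43, 24) = 800472431850. Paths through (10, 15): (paths (0, 0) → (10, 15)) × (paths (10, 15) → (24, 19)) = C(25, 10) · C(18, 14) = 3268760 · 3060 = 10002405600. Avoidance count = 800472431850 − 10002405600 = 790470026250.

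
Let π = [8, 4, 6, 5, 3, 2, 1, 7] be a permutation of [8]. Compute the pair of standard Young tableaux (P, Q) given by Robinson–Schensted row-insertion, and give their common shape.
P = [1, 5, 7] / [2] / [3] / [4] / [6] / [8];  Q = [1, 3, 8] / [2] / [4] / [5] / [6] / [7];  common shape = (3, 1, 1, 1, 1, 1)

Row-insert the values π_1, π_2, … into P one at a time, bumping the leftmost entry strictly greater than the inserted value down to the next row. The recording tableau Q records, in position (i, j), the step at which that cell was added to P.
  Insert 8 (step 1): P = [8];  Q = [1]
  Insert 4 (step 2): P = [4] / [8];  Q = [1] / [2]
  Insert 6 (step 3): P = [4, 6] / [8];  Q = [1, 3] / [2]
  Insert 5 (step 4): P = [4, 5] / [6] / [8];  Q = [1, 3] / [2] / [4]
  Insert 3 (step 5): P = [3, 5] / [4] / [6] / [8];  Q = [1, 3] / [2] / [4] / [5]
  Insert 2 (step 6): P = [2, 5] / [3] / [4] / [6] / [8];  Q = [1, 3] / [2] / [4] / [5] / [6]
  Insert 1 (step 7): P = [1, 5] / [2] / [3] / [4] / [6] / [8];  Q = [1, 3] / [2] / [4] / [5] / [6] / [7]
  Insert 7 (step 8): P = [1, 5, 7] / [2] / [3] / [4] / [6] / [8];  Q = [1, 3, 8] / [2] / [4] / [5] / [6] / [7]
Final shape: (3, 1, 1, 1, 1, 1).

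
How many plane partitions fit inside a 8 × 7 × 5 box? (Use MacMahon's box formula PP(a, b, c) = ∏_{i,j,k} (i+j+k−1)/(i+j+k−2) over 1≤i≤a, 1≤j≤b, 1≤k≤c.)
PP(8, 7, 5) = 201299981193168

Evaluate the triple product over i = 1..8, j = 1..7, k = 1..5. The factors are (2/1) · (3/2) · (4/3) · (5/4) · (6/5) · (3/2) · (4/3) · (5/4) · … (280 factors total). The numerators and denominators telescope so the product is an integer; carrying out the multiplication exactly gives PP(8, 7, 5) = 201299981193168.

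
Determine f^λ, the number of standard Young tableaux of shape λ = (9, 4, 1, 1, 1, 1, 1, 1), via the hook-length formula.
# SYT of shape (9, 4, 1, 1, 1, 1, 1, 1) = 2909907

Hook-length formula: f^λ = n! / Π hook(c), product over all cells c of the Young diagram. For λ = (9, 4, 1, 1, 1, 1, 1, 1), n = 19 boxes. Hook lengths by row (left-to-right, top-to-bottom): [16, 9, 8, 7, 5, 4, 3, 2, 1]; [10, 3, 2, 1]; [6]; [5]; [4]; [3]; [2]; [1]. Product of hooks = 41803776000. So f^λ = 19! / 41803776000 = 121645100408832000 / 41803776000 = 2909907.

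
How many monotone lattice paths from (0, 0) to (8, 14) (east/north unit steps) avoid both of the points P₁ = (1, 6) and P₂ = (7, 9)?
Number of paths = 209613

Inclusion–exclusion. Total paths: C(22, 8) = 319770. Through P₁: C(7, 1)·C(15, 7) = 45045. Through P₂: C(16, 7)·C(6, 1) = 68640. Since P₁ is strictly southwest of P₂, a monotone path through both must visit P₁ then P₂; paths through both = C(7, 1)·C(9, 6)·C(6, 1) = 3528. Avoid both = 319770 − 45045 − 68640 + 3528 = 209613.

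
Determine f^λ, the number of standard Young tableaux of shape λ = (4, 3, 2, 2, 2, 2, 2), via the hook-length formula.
# SYT of shape (4, 3, 2, 2, 2, 2, 2) = 272272

Hook-length formula: f^λ = n! / Π hook(c), product over all cells c of the Young diagram. For λ = (4, 3, 2, 2, 2, 2, 2), n = 17 boxes. Hook lengths by row (left-to-right, top-to-bottom): [10, 9, 3, 1]; [8, 7, 1]; [6, 5]; [5, 4]; [4, 3]; [3, 2]; [2, 1]. Product of hooks = 1306368000. So f^λ = 17! / 1306368000 = 355687428096000 / 1306368000 = 272272.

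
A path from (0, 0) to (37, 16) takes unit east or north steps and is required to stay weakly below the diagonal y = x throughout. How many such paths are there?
Number of paths = 8594228157515

By the reflection principle (André's argument), the number of monotone paths to (37, 16) with n ≤ m that never go above y = x is C(53, 37) − C(53, 38) = 14844575908435 − 6250347750920 = 8594228157515.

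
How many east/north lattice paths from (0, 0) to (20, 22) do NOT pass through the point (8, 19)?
Number of paths = 512781473295

Total paths from (0, 0) to (20, 22): C(42, 20) = 513791607420. Paths through (8, 19): (paths (0, 0) → (8, 19)) × (paths (8, 19) → (20, 22)) = C(27, 8) · C(15, 12) = 2220075 · 455 = 1010134125. Avoidance count = 513791607420 − 1010134125 = 512781473295.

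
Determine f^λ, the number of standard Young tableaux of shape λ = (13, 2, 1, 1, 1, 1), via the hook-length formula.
# SYT of shape (13, 2, 1, 1, 1, 1) = 90440

Hook-length formula: f^λ = n! / Π hook(c), product over all cells c of the Young diagram. For λ = (13, 2, 1, 1, 1, 1), n = 19 boxes. Hook lengths by row (left-to-right, top-to-bottom): [18, 13, 11, 10, 9, 8, 7, 6, 5, 4, 3, 2, 1]; [6, 1]; [4]; [3]; [2]; [1]. Product of hooks = 1345036492800. So f^λ = 19! / 1345036492800 = 121645100408832000 / 1345036492800 = 90440.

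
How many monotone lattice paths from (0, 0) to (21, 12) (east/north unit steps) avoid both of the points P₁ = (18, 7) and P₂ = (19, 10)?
Number of paths = 219254860

Inclusion–exclusion. Total paths: C(33, 21) = 354817320. Through P₁: C(25, 18)·C(8, 3) = 26919200. Through P₂: C(29, 19)·C(4, 2) = 120180060. Since P₁ is strictly southwest of P₂, a monotone path through both must visit P₁ then P₂; paths through both = C(25, 18)·C(4, 1)·C(4, 2) = 11536800. Avoid both = 354817320 − 26919200 − 120180060 + 11536800 = 219254860.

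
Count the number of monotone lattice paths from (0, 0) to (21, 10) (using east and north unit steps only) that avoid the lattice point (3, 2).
Number of paths = 28729415

Total paths from (0, 0) to (21, 10): C(31, 21) = 44352165. Paths through (3, 2): (paths (0, 0) → (3, 2)) × (paths (3, 2) → (21, 10)) = C(5, 3) · C(26, 18) = 10 · 1562275 = 15622750. Avoidance count = 44352165 − 15622750 = 28729415.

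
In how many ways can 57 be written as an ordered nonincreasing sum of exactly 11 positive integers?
p(57, 11 parts) = 47420

Partitions of n into exactly k parts are in bijection with partitions of n − k into at most k parts (subtract 1 from each part). So p(57, exactly 11) = p(46, parts ≤ 11). Computing via the recurrence p(m, j) = p(m, j−1) + p(m−j, j) gives 47420.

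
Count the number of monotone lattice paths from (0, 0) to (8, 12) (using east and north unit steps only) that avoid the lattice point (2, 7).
Number of paths = 109338

Total paths from (0, 0) to (8, 12): C(20, 8) = 125970. Paths through (2, 7): (paths (0, 0) → (2, 7)) × (paths (2, 7) → (8, 12)) = C(9, 2) · C(11, 6) = 36 · 462 = 16632. Avoidance count = 125970 − 16632 = 109338.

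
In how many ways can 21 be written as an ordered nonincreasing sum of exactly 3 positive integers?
p(21, 3 parts) = 37

Partitions of n into exactly k parts are in bijection with partitions of n − k into at most k parts (subtract 1 from each part). So p(21, exactly 3) = p(18, parts ≤ 3). Computing via the recurrence p(m, j) = p(m, j−1) + p(m−j, j) gives 37.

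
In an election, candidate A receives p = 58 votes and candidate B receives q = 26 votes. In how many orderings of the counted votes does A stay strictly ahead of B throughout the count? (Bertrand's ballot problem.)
Strict-lead orderings = 1331876788623078523776

Total orderings of the 84 votes with 58 for A: C(84, 58) = 3496176570135581124912. By the Bertrand ballot formula (Cycle Lemma / reflection principle), the number of orderings in which A is strictly ahead of B throughout is (p − q)/(p + q) · C(p + q, p) = (58 − 26)/(58 + 26) · 3496176570135581124912 = 1331876788623078523776.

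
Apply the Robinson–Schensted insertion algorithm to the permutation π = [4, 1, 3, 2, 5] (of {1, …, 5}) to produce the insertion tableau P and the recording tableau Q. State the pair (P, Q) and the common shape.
P = [1, 2, 5] / [3] / [4];  Q = [1, 3, 5] / [2] / [4];  common shape = (3, 1, 1)

Row-insert the values π_1, π_2, … into P one at a time, bumping the leftmost entry strictly greater than the inserted value down to the next row. The recording tableau Q records, in position (i, j), the step at which that cell was added to P.
  Insert 4 (step 1): P = [4];  Q = [1]
  Insert 1 (step 2): P = [1] / [4];  Q = [1] / [2]
  Insert 3 (step 3): P = [1, 3] / [4];  Q = [1, 3] / [2]
  Insert 2 (step 4): P = [1, 2] / [3] / [4];  Q = [1, 3] / [2] / [4]
  Insert 5 (step 5): P = [1, 2, 5] / [3] / [4];  Q = [1, 3, 5] / [2] / [4]
Final shape: (3, 1, 1).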